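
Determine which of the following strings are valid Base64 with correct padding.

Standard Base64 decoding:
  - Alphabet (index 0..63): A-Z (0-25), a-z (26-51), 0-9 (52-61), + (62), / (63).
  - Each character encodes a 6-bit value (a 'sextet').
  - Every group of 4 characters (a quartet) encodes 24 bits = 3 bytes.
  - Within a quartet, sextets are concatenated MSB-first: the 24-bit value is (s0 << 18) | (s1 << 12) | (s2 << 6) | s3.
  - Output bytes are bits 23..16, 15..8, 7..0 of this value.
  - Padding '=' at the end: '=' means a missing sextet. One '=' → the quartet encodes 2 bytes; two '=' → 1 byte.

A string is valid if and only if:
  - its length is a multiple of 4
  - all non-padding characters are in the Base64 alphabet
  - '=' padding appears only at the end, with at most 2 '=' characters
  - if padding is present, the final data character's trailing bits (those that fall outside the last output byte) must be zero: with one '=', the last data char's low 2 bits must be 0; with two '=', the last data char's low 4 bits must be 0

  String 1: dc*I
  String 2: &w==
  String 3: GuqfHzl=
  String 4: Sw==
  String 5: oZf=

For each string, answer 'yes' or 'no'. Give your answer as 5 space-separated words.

Answer: no no no yes no

Derivation:
String 1: 'dc*I' → invalid (bad char(s): ['*'])
String 2: '&w==' → invalid (bad char(s): ['&'])
String 3: 'GuqfHzl=' → invalid (bad trailing bits)
String 4: 'Sw==' → valid
String 5: 'oZf=' → invalid (bad trailing bits)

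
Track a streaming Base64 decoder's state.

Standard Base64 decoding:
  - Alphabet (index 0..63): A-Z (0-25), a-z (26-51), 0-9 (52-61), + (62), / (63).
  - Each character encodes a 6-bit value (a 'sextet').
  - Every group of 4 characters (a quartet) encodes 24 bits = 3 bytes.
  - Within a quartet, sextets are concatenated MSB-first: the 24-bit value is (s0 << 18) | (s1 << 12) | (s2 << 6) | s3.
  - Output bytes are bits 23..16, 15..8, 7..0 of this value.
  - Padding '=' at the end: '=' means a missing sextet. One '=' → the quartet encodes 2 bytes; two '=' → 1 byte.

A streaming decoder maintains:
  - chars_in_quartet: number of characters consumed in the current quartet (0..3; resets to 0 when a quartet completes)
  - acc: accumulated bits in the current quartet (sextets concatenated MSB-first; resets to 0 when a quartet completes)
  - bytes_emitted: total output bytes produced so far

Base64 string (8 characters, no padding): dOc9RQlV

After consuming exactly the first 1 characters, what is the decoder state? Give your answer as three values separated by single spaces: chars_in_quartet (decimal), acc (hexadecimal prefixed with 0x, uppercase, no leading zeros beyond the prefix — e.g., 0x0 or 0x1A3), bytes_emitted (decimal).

After char 0 ('d'=29): chars_in_quartet=1 acc=0x1D bytes_emitted=0

Answer: 1 0x1D 0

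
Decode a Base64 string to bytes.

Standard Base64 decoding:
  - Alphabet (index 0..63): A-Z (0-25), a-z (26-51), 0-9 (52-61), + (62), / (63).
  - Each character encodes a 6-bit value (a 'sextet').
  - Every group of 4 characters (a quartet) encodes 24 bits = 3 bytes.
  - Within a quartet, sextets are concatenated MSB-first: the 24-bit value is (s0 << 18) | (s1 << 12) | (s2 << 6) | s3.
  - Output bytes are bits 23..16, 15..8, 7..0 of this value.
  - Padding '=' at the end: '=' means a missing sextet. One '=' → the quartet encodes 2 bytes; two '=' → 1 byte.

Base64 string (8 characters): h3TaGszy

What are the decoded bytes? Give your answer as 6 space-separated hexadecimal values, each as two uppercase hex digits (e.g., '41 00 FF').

Answer: 87 74 DA 1A CC F2

Derivation:
After char 0 ('h'=33): chars_in_quartet=1 acc=0x21 bytes_emitted=0
After char 1 ('3'=55): chars_in_quartet=2 acc=0x877 bytes_emitted=0
After char 2 ('T'=19): chars_in_quartet=3 acc=0x21DD3 bytes_emitted=0
After char 3 ('a'=26): chars_in_quartet=4 acc=0x8774DA -> emit 87 74 DA, reset; bytes_emitted=3
After char 4 ('G'=6): chars_in_quartet=1 acc=0x6 bytes_emitted=3
After char 5 ('s'=44): chars_in_quartet=2 acc=0x1AC bytes_emitted=3
After char 6 ('z'=51): chars_in_quartet=3 acc=0x6B33 bytes_emitted=3
After char 7 ('y'=50): chars_in_quartet=4 acc=0x1ACCF2 -> emit 1A CC F2, reset; bytes_emitted=6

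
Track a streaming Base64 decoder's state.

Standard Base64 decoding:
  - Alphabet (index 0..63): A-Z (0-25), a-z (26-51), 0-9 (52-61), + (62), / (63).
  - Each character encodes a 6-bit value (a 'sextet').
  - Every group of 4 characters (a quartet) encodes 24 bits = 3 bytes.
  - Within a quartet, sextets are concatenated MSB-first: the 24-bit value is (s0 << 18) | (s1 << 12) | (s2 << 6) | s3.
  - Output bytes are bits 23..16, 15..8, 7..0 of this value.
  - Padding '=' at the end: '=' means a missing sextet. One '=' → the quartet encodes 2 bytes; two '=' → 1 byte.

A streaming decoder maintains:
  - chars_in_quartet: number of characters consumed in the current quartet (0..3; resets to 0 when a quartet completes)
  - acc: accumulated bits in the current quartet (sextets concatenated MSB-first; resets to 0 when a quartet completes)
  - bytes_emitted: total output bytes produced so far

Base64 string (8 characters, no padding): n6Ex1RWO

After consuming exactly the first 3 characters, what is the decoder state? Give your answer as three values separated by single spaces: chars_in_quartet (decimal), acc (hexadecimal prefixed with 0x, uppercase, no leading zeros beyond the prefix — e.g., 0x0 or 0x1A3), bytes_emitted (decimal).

Answer: 3 0x27E84 0

Derivation:
After char 0 ('n'=39): chars_in_quartet=1 acc=0x27 bytes_emitted=0
After char 1 ('6'=58): chars_in_quartet=2 acc=0x9FA bytes_emitted=0
After char 2 ('E'=4): chars_in_quartet=3 acc=0x27E84 bytes_emitted=0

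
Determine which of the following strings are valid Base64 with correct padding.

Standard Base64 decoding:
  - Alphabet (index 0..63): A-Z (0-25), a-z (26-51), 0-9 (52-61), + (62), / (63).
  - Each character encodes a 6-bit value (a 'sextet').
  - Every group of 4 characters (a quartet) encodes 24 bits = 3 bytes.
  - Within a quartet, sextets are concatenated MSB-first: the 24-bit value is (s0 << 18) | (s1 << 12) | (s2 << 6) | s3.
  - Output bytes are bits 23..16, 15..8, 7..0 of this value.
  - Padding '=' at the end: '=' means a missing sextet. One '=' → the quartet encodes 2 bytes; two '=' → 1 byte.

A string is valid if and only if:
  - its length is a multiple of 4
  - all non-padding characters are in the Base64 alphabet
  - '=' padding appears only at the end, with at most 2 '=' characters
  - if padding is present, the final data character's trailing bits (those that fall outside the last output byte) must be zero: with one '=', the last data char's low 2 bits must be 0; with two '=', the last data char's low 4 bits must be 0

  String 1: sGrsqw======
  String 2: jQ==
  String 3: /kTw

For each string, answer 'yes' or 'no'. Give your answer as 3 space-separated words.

String 1: 'sGrsqw======' → invalid (6 pad chars (max 2))
String 2: 'jQ==' → valid
String 3: '/kTw' → valid

Answer: no yes yes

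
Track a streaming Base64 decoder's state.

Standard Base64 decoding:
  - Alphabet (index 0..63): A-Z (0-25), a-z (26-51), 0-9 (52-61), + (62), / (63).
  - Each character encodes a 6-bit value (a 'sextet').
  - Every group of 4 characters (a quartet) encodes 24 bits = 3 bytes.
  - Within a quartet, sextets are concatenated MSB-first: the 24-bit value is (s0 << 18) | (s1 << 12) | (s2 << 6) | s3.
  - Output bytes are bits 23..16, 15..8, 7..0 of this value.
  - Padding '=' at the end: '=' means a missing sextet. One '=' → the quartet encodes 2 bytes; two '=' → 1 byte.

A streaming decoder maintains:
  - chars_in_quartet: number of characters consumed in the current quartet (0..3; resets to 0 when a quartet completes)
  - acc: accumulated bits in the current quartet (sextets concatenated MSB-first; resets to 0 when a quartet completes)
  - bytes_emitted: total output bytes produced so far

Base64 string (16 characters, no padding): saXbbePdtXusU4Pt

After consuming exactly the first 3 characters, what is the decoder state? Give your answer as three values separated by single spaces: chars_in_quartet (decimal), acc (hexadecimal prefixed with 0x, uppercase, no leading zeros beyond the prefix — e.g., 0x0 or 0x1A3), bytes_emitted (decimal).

Answer: 3 0x2C697 0

Derivation:
After char 0 ('s'=44): chars_in_quartet=1 acc=0x2C bytes_emitted=0
After char 1 ('a'=26): chars_in_quartet=2 acc=0xB1A bytes_emitted=0
After char 2 ('X'=23): chars_in_quartet=3 acc=0x2C697 bytes_emitted=0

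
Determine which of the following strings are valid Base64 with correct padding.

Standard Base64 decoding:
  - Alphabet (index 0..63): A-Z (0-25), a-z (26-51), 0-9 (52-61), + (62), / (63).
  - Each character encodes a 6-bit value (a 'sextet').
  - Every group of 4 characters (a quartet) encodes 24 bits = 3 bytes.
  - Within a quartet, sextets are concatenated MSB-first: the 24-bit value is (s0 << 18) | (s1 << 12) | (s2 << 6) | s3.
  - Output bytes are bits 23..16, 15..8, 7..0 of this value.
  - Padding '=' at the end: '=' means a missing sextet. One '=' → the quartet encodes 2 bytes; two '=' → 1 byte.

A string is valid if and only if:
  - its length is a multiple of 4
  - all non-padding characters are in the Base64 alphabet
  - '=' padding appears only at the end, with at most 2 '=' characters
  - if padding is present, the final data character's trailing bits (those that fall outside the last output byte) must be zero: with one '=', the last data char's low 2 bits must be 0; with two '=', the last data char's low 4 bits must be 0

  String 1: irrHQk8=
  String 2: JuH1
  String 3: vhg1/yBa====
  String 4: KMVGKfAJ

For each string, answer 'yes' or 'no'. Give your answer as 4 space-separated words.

String 1: 'irrHQk8=' → valid
String 2: 'JuH1' → valid
String 3: 'vhg1/yBa====' → invalid (4 pad chars (max 2))
String 4: 'KMVGKfAJ' → valid

Answer: yes yes no yes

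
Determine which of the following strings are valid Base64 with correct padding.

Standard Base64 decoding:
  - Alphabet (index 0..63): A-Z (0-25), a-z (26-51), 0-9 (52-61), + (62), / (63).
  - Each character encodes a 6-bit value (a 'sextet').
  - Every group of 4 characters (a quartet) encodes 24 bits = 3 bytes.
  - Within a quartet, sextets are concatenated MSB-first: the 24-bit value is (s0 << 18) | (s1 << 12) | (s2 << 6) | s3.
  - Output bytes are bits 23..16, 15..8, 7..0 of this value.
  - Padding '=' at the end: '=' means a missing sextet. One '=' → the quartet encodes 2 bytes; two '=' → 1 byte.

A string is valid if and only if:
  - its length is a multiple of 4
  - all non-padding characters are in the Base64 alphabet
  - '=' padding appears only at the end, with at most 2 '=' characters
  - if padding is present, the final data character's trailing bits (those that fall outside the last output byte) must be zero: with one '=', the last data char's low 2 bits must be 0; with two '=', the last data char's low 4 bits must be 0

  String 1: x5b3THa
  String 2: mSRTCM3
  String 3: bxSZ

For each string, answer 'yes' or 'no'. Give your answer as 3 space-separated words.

String 1: 'x5b3THa' → invalid (len=7 not mult of 4)
String 2: 'mSRTCM3' → invalid (len=7 not mult of 4)
String 3: 'bxSZ' → valid

Answer: no no yes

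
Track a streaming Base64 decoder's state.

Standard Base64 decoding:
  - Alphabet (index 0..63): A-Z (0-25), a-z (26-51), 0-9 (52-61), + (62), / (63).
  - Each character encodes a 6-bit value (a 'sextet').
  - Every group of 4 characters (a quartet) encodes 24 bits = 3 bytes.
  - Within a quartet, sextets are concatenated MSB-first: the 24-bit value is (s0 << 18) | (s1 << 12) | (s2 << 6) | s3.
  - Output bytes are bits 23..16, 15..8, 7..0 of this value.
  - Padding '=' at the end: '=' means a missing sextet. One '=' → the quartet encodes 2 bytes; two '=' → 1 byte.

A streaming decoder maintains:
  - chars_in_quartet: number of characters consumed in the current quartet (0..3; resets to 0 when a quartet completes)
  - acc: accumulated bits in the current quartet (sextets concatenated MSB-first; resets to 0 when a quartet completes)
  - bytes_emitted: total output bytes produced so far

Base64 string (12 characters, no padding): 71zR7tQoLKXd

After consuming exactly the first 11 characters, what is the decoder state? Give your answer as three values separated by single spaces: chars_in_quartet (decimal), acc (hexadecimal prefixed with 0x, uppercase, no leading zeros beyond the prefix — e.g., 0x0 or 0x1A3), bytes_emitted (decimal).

Answer: 3 0xB297 6

Derivation:
After char 0 ('7'=59): chars_in_quartet=1 acc=0x3B bytes_emitted=0
After char 1 ('1'=53): chars_in_quartet=2 acc=0xEF5 bytes_emitted=0
After char 2 ('z'=51): chars_in_quartet=3 acc=0x3BD73 bytes_emitted=0
After char 3 ('R'=17): chars_in_quartet=4 acc=0xEF5CD1 -> emit EF 5C D1, reset; bytes_emitted=3
After char 4 ('7'=59): chars_in_quartet=1 acc=0x3B bytes_emitted=3
After char 5 ('t'=45): chars_in_quartet=2 acc=0xEED bytes_emitted=3
After char 6 ('Q'=16): chars_in_quartet=3 acc=0x3BB50 bytes_emitted=3
After char 7 ('o'=40): chars_in_quartet=4 acc=0xEED428 -> emit EE D4 28, reset; bytes_emitted=6
After char 8 ('L'=11): chars_in_quartet=1 acc=0xB bytes_emitted=6
After char 9 ('K'=10): chars_in_quartet=2 acc=0x2CA bytes_emitted=6
After char 10 ('X'=23): chars_in_quartet=3 acc=0xB297 bytes_emitted=6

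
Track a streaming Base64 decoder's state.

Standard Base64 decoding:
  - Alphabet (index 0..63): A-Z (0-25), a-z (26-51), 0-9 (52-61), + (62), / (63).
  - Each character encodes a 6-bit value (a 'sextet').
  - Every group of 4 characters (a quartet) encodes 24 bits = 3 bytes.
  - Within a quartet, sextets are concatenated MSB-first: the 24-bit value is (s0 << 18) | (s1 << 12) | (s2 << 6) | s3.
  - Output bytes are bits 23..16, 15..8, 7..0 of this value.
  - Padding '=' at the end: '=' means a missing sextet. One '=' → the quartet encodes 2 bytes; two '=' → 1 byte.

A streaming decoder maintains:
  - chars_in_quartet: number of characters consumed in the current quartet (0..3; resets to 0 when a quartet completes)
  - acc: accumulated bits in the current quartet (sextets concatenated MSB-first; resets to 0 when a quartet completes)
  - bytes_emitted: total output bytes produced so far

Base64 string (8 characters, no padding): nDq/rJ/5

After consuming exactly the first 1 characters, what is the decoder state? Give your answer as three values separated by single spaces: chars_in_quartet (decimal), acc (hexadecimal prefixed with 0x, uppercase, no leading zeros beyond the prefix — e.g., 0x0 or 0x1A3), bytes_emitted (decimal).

After char 0 ('n'=39): chars_in_quartet=1 acc=0x27 bytes_emitted=0

Answer: 1 0x27 0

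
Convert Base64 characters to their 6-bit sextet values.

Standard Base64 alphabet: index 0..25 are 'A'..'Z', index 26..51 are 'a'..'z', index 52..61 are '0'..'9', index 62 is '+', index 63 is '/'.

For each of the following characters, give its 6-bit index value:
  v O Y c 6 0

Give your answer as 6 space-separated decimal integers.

Answer: 47 14 24 28 58 52

Derivation:
'v': a..z range, 26 + ord('v') − ord('a') = 47
'O': A..Z range, ord('O') − ord('A') = 14
'Y': A..Z range, ord('Y') − ord('A') = 24
'c': a..z range, 26 + ord('c') − ord('a') = 28
'6': 0..9 range, 52 + ord('6') − ord('0') = 58
'0': 0..9 range, 52 + ord('0') − ord('0') = 52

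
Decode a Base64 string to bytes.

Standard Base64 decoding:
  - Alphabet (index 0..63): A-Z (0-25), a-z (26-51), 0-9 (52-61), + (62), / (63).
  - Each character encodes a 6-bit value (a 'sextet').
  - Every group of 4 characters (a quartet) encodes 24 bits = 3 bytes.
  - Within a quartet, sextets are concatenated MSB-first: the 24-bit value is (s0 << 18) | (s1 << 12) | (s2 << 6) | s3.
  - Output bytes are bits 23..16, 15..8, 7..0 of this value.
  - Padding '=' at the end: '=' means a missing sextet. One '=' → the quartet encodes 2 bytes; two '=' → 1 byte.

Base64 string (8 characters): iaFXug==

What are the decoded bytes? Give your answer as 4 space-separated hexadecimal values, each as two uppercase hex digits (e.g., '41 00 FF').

Answer: 89 A1 57 BA

Derivation:
After char 0 ('i'=34): chars_in_quartet=1 acc=0x22 bytes_emitted=0
After char 1 ('a'=26): chars_in_quartet=2 acc=0x89A bytes_emitted=0
After char 2 ('F'=5): chars_in_quartet=3 acc=0x22685 bytes_emitted=0
After char 3 ('X'=23): chars_in_quartet=4 acc=0x89A157 -> emit 89 A1 57, reset; bytes_emitted=3
After char 4 ('u'=46): chars_in_quartet=1 acc=0x2E bytes_emitted=3
After char 5 ('g'=32): chars_in_quartet=2 acc=0xBA0 bytes_emitted=3
Padding '==': partial quartet acc=0xBA0 -> emit BA; bytes_emitted=4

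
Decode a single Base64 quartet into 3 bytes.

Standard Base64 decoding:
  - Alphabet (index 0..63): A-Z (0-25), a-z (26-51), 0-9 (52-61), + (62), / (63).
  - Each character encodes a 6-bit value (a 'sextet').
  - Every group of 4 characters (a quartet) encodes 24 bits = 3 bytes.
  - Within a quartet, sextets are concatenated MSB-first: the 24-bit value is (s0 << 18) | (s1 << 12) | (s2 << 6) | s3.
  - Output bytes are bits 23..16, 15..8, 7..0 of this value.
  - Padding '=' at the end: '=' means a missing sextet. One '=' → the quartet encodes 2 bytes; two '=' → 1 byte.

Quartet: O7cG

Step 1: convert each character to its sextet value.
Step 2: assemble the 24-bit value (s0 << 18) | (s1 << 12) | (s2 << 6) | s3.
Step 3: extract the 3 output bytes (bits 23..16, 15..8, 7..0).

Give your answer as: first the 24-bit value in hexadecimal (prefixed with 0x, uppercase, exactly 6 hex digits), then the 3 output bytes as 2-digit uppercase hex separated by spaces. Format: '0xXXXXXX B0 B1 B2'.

Answer: 0x3BB706 3B B7 06

Derivation:
Sextets: O=14, 7=59, c=28, G=6
24-bit: (14<<18) | (59<<12) | (28<<6) | 6
      = 0x380000 | 0x03B000 | 0x000700 | 0x000006
      = 0x3BB706
Bytes: (v>>16)&0xFF=3B, (v>>8)&0xFF=B7, v&0xFF=06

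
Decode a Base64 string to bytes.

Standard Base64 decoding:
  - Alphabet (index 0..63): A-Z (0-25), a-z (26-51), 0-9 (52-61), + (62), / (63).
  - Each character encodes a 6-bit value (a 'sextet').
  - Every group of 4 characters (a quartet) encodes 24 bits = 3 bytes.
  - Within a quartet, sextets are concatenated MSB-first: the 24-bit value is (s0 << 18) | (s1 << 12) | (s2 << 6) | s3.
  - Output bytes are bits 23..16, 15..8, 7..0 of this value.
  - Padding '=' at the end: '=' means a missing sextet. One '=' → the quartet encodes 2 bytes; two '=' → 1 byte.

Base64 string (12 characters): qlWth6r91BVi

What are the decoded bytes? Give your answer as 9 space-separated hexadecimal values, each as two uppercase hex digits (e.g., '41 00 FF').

Answer: AA 55 AD 87 AA FD D4 15 62

Derivation:
After char 0 ('q'=42): chars_in_quartet=1 acc=0x2A bytes_emitted=0
After char 1 ('l'=37): chars_in_quartet=2 acc=0xAA5 bytes_emitted=0
After char 2 ('W'=22): chars_in_quartet=3 acc=0x2A956 bytes_emitted=0
After char 3 ('t'=45): chars_in_quartet=4 acc=0xAA55AD -> emit AA 55 AD, reset; bytes_emitted=3
After char 4 ('h'=33): chars_in_quartet=1 acc=0x21 bytes_emitted=3
After char 5 ('6'=58): chars_in_quartet=2 acc=0x87A bytes_emitted=3
After char 6 ('r'=43): chars_in_quartet=3 acc=0x21EAB bytes_emitted=3
After char 7 ('9'=61): chars_in_quartet=4 acc=0x87AAFD -> emit 87 AA FD, reset; bytes_emitted=6
After char 8 ('1'=53): chars_in_quartet=1 acc=0x35 bytes_emitted=6
After char 9 ('B'=1): chars_in_quartet=2 acc=0xD41 bytes_emitted=6
After char 10 ('V'=21): chars_in_quartet=3 acc=0x35055 bytes_emitted=6
After char 11 ('i'=34): chars_in_quartet=4 acc=0xD41562 -> emit D4 15 62, reset; bytes_emitted=9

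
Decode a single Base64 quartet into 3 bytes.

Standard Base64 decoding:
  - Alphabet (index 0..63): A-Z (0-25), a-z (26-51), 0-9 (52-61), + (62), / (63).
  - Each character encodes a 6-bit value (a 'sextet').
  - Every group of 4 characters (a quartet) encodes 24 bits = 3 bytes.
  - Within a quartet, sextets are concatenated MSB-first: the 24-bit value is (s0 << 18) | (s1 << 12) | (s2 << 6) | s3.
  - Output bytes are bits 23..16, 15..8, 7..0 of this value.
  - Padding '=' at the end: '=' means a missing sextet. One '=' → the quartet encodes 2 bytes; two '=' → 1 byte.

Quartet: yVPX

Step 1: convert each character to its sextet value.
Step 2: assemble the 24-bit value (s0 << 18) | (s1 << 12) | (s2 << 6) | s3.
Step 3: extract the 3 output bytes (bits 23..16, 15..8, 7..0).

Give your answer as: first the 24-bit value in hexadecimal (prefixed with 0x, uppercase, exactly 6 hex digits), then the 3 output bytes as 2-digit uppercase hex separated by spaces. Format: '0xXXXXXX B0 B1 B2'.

Answer: 0xC953D7 C9 53 D7

Derivation:
Sextets: y=50, V=21, P=15, X=23
24-bit: (50<<18) | (21<<12) | (15<<6) | 23
      = 0xC80000 | 0x015000 | 0x0003C0 | 0x000017
      = 0xC953D7
Bytes: (v>>16)&0xFF=C9, (v>>8)&0xFF=53, v&0xFF=D7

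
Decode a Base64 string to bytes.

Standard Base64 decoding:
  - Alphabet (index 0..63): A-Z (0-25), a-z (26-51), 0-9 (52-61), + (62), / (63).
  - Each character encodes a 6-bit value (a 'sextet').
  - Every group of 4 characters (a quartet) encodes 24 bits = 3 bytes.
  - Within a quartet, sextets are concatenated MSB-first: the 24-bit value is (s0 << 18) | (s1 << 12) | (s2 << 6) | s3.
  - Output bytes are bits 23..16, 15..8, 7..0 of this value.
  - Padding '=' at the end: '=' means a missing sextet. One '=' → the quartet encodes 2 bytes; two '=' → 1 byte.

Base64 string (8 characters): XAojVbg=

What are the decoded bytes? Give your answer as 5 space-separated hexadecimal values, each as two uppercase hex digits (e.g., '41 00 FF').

After char 0 ('X'=23): chars_in_quartet=1 acc=0x17 bytes_emitted=0
After char 1 ('A'=0): chars_in_quartet=2 acc=0x5C0 bytes_emitted=0
After char 2 ('o'=40): chars_in_quartet=3 acc=0x17028 bytes_emitted=0
After char 3 ('j'=35): chars_in_quartet=4 acc=0x5C0A23 -> emit 5C 0A 23, reset; bytes_emitted=3
After char 4 ('V'=21): chars_in_quartet=1 acc=0x15 bytes_emitted=3
After char 5 ('b'=27): chars_in_quartet=2 acc=0x55B bytes_emitted=3
After char 6 ('g'=32): chars_in_quartet=3 acc=0x156E0 bytes_emitted=3
Padding '=': partial quartet acc=0x156E0 -> emit 55 B8; bytes_emitted=5

Answer: 5C 0A 23 55 B8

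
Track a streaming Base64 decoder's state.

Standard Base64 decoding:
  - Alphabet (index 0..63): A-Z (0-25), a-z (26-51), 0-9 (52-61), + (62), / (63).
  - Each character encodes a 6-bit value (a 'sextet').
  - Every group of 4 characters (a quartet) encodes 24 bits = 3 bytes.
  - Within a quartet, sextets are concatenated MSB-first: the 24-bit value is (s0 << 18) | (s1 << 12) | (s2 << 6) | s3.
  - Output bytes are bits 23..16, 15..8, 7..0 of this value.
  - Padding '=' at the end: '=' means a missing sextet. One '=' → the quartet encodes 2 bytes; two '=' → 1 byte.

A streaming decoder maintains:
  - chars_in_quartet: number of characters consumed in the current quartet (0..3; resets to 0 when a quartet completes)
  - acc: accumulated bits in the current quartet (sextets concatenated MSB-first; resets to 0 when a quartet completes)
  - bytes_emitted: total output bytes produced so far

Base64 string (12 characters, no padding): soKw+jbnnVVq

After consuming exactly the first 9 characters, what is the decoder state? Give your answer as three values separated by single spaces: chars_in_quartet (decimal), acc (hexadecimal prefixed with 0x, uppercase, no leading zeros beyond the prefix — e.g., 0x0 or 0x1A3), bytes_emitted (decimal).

After char 0 ('s'=44): chars_in_quartet=1 acc=0x2C bytes_emitted=0
After char 1 ('o'=40): chars_in_quartet=2 acc=0xB28 bytes_emitted=0
After char 2 ('K'=10): chars_in_quartet=3 acc=0x2CA0A bytes_emitted=0
After char 3 ('w'=48): chars_in_quartet=4 acc=0xB282B0 -> emit B2 82 B0, reset; bytes_emitted=3
After char 4 ('+'=62): chars_in_quartet=1 acc=0x3E bytes_emitted=3
After char 5 ('j'=35): chars_in_quartet=2 acc=0xFA3 bytes_emitted=3
After char 6 ('b'=27): chars_in_quartet=3 acc=0x3E8DB bytes_emitted=3
After char 7 ('n'=39): chars_in_quartet=4 acc=0xFA36E7 -> emit FA 36 E7, reset; bytes_emitted=6
After char 8 ('n'=39): chars_in_quartet=1 acc=0x27 bytes_emitted=6

Answer: 1 0x27 6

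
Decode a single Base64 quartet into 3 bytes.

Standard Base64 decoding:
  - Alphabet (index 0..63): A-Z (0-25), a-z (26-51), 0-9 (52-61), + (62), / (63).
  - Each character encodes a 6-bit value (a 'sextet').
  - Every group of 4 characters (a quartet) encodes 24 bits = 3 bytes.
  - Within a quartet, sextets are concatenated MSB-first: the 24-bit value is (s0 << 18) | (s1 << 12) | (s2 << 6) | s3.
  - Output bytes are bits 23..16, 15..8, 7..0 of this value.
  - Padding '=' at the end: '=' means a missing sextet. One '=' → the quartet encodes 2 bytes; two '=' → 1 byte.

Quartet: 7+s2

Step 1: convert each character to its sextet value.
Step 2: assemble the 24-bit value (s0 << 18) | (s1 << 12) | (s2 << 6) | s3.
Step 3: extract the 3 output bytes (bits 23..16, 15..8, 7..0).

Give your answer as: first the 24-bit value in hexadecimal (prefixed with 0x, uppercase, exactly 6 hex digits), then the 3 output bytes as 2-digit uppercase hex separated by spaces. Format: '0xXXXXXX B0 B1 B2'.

Sextets: 7=59, +=62, s=44, 2=54
24-bit: (59<<18) | (62<<12) | (44<<6) | 54
      = 0xEC0000 | 0x03E000 | 0x000B00 | 0x000036
      = 0xEFEB36
Bytes: (v>>16)&0xFF=EF, (v>>8)&0xFF=EB, v&0xFF=36

Answer: 0xEFEB36 EF EB 36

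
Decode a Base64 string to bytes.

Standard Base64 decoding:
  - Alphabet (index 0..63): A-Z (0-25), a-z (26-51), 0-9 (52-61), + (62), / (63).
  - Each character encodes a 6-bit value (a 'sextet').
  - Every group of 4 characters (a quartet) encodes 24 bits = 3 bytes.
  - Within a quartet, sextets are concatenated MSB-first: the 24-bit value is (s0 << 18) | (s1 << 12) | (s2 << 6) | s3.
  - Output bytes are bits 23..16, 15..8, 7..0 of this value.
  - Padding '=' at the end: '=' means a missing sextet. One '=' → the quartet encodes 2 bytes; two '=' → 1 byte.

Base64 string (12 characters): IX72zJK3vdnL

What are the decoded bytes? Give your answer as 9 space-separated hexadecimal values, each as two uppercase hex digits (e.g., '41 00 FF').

Answer: 21 7E F6 CC 92 B7 BD D9 CB

Derivation:
After char 0 ('I'=8): chars_in_quartet=1 acc=0x8 bytes_emitted=0
After char 1 ('X'=23): chars_in_quartet=2 acc=0x217 bytes_emitted=0
After char 2 ('7'=59): chars_in_quartet=3 acc=0x85FB bytes_emitted=0
After char 3 ('2'=54): chars_in_quartet=4 acc=0x217EF6 -> emit 21 7E F6, reset; bytes_emitted=3
After char 4 ('z'=51): chars_in_quartet=1 acc=0x33 bytes_emitted=3
After char 5 ('J'=9): chars_in_quartet=2 acc=0xCC9 bytes_emitted=3
After char 6 ('K'=10): chars_in_quartet=3 acc=0x3324A bytes_emitted=3
After char 7 ('3'=55): chars_in_quartet=4 acc=0xCC92B7 -> emit CC 92 B7, reset; bytes_emitted=6
After char 8 ('v'=47): chars_in_quartet=1 acc=0x2F bytes_emitted=6
After char 9 ('d'=29): chars_in_quartet=2 acc=0xBDD bytes_emitted=6
After char 10 ('n'=39): chars_in_quartet=3 acc=0x2F767 bytes_emitted=6
After char 11 ('L'=11): chars_in_quartet=4 acc=0xBDD9CB -> emit BD D9 CB, reset; bytes_emitted=9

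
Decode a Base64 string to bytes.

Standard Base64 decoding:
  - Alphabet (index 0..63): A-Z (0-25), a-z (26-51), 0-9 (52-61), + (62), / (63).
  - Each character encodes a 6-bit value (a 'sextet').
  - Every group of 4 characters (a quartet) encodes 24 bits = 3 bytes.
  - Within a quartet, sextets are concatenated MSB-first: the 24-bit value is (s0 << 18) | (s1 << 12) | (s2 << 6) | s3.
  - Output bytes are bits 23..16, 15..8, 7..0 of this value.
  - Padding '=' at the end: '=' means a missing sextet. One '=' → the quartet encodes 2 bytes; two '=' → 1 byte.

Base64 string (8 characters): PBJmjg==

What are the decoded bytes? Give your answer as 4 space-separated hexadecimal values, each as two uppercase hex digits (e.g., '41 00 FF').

Answer: 3C 12 66 8E

Derivation:
After char 0 ('P'=15): chars_in_quartet=1 acc=0xF bytes_emitted=0
After char 1 ('B'=1): chars_in_quartet=2 acc=0x3C1 bytes_emitted=0
After char 2 ('J'=9): chars_in_quartet=3 acc=0xF049 bytes_emitted=0
After char 3 ('m'=38): chars_in_quartet=4 acc=0x3C1266 -> emit 3C 12 66, reset; bytes_emitted=3
After char 4 ('j'=35): chars_in_quartet=1 acc=0x23 bytes_emitted=3
After char 5 ('g'=32): chars_in_quartet=2 acc=0x8E0 bytes_emitted=3
Padding '==': partial quartet acc=0x8E0 -> emit 8E; bytes_emitted=4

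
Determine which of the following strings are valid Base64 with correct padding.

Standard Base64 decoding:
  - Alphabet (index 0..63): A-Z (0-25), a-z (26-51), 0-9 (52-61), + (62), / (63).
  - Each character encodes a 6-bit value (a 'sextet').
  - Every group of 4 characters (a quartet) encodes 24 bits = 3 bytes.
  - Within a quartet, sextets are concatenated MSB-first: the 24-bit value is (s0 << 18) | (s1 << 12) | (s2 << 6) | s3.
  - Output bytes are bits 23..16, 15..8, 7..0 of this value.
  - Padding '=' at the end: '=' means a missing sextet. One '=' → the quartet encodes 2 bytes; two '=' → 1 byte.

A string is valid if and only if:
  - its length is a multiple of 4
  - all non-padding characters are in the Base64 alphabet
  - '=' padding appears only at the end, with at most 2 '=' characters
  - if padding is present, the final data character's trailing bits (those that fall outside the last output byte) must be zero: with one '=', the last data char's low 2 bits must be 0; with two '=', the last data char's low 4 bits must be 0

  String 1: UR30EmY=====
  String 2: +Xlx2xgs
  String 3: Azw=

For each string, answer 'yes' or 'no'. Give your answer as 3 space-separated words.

Answer: no yes yes

Derivation:
String 1: 'UR30EmY=====' → invalid (5 pad chars (max 2))
String 2: '+Xlx2xgs' → valid
String 3: 'Azw=' → valid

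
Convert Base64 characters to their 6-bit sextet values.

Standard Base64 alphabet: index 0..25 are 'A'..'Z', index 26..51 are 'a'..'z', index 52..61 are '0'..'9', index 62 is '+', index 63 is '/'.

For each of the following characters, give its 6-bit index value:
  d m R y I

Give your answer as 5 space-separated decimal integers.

Answer: 29 38 17 50 8

Derivation:
'd': a..z range, 26 + ord('d') − ord('a') = 29
'm': a..z range, 26 + ord('m') − ord('a') = 38
'R': A..Z range, ord('R') − ord('A') = 17
'y': a..z range, 26 + ord('y') − ord('a') = 50
'I': A..Z range, ord('I') − ord('A') = 8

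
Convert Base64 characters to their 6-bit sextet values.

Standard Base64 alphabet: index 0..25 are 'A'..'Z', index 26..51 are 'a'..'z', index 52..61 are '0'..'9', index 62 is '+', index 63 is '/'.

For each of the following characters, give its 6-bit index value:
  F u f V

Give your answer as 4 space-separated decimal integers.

'F': A..Z range, ord('F') − ord('A') = 5
'u': a..z range, 26 + ord('u') − ord('a') = 46
'f': a..z range, 26 + ord('f') − ord('a') = 31
'V': A..Z range, ord('V') − ord('A') = 21

Answer: 5 46 31 21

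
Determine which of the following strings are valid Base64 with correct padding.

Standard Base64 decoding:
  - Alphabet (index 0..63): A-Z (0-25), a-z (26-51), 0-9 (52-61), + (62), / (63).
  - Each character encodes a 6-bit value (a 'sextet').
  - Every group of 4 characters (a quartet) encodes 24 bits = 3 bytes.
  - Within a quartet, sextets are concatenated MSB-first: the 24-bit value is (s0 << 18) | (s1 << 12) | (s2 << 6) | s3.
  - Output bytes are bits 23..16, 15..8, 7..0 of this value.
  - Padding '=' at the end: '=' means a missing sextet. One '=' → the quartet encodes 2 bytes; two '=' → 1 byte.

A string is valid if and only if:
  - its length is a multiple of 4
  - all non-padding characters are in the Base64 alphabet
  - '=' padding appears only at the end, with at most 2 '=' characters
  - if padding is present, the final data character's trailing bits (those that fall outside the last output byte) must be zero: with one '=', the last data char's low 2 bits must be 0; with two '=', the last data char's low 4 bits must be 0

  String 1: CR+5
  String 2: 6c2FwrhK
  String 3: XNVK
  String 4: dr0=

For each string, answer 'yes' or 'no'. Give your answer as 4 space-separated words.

Answer: yes yes yes yes

Derivation:
String 1: 'CR+5' → valid
String 2: '6c2FwrhK' → valid
String 3: 'XNVK' → valid
String 4: 'dr0=' → valid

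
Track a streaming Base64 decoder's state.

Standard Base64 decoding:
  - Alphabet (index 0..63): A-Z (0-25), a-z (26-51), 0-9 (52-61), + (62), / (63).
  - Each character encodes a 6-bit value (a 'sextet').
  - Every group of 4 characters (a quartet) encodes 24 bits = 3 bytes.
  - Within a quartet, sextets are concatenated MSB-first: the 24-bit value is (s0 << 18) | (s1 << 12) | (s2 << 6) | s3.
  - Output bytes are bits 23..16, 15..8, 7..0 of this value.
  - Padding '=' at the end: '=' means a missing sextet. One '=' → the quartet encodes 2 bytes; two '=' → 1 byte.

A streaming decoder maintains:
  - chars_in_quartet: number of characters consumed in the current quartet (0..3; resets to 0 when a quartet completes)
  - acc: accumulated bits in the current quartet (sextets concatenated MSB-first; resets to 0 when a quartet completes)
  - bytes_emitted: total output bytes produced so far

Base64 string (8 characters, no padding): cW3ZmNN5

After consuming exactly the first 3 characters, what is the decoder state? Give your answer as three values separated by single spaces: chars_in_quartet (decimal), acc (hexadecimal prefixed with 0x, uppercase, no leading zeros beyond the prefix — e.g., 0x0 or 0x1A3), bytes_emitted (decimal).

Answer: 3 0x1C5B7 0

Derivation:
After char 0 ('c'=28): chars_in_quartet=1 acc=0x1C bytes_emitted=0
After char 1 ('W'=22): chars_in_quartet=2 acc=0x716 bytes_emitted=0
After char 2 ('3'=55): chars_in_quartet=3 acc=0x1C5B7 bytes_emitted=0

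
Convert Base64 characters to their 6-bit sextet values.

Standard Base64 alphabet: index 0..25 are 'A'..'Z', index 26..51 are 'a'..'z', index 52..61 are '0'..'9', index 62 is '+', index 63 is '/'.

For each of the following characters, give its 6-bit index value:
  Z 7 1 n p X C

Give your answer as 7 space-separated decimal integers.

'Z': A..Z range, ord('Z') − ord('A') = 25
'7': 0..9 range, 52 + ord('7') − ord('0') = 59
'1': 0..9 range, 52 + ord('1') − ord('0') = 53
'n': a..z range, 26 + ord('n') − ord('a') = 39
'p': a..z range, 26 + ord('p') − ord('a') = 41
'X': A..Z range, ord('X') − ord('A') = 23
'C': A..Z range, ord('C') − ord('A') = 2

Answer: 25 59 53 39 41 23 2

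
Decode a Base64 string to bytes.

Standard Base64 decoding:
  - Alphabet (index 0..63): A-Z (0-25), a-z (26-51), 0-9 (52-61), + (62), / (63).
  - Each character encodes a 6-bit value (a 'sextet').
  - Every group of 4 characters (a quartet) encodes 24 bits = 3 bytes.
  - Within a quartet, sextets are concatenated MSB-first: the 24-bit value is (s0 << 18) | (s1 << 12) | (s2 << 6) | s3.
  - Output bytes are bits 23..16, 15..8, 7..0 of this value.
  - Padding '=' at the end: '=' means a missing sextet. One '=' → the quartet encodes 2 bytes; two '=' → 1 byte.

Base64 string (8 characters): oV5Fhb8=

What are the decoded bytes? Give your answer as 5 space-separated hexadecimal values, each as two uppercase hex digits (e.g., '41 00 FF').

After char 0 ('o'=40): chars_in_quartet=1 acc=0x28 bytes_emitted=0
After char 1 ('V'=21): chars_in_quartet=2 acc=0xA15 bytes_emitted=0
After char 2 ('5'=57): chars_in_quartet=3 acc=0x28579 bytes_emitted=0
After char 3 ('F'=5): chars_in_quartet=4 acc=0xA15E45 -> emit A1 5E 45, reset; bytes_emitted=3
After char 4 ('h'=33): chars_in_quartet=1 acc=0x21 bytes_emitted=3
After char 5 ('b'=27): chars_in_quartet=2 acc=0x85B bytes_emitted=3
After char 6 ('8'=60): chars_in_quartet=3 acc=0x216FC bytes_emitted=3
Padding '=': partial quartet acc=0x216FC -> emit 85 BF; bytes_emitted=5

Answer: A1 5E 45 85 BF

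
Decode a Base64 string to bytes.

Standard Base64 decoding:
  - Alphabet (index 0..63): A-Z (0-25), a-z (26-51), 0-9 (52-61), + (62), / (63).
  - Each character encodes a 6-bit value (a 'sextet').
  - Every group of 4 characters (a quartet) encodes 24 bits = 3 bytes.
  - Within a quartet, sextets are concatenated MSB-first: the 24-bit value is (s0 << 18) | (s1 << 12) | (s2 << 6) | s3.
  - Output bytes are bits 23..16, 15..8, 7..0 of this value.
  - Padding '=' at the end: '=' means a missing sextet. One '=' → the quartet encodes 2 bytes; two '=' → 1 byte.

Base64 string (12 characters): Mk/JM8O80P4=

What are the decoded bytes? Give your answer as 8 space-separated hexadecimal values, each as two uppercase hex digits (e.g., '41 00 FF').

After char 0 ('M'=12): chars_in_quartet=1 acc=0xC bytes_emitted=0
After char 1 ('k'=36): chars_in_quartet=2 acc=0x324 bytes_emitted=0
After char 2 ('/'=63): chars_in_quartet=3 acc=0xC93F bytes_emitted=0
After char 3 ('J'=9): chars_in_quartet=4 acc=0x324FC9 -> emit 32 4F C9, reset; bytes_emitted=3
After char 4 ('M'=12): chars_in_quartet=1 acc=0xC bytes_emitted=3
After char 5 ('8'=60): chars_in_quartet=2 acc=0x33C bytes_emitted=3
After char 6 ('O'=14): chars_in_quartet=3 acc=0xCF0E bytes_emitted=3
After char 7 ('8'=60): chars_in_quartet=4 acc=0x33C3BC -> emit 33 C3 BC, reset; bytes_emitted=6
After char 8 ('0'=52): chars_in_quartet=1 acc=0x34 bytes_emitted=6
After char 9 ('P'=15): chars_in_quartet=2 acc=0xD0F bytes_emitted=6
After char 10 ('4'=56): chars_in_quartet=3 acc=0x343F8 bytes_emitted=6
Padding '=': partial quartet acc=0x343F8 -> emit D0 FE; bytes_emitted=8

Answer: 32 4F C9 33 C3 BC D0 FE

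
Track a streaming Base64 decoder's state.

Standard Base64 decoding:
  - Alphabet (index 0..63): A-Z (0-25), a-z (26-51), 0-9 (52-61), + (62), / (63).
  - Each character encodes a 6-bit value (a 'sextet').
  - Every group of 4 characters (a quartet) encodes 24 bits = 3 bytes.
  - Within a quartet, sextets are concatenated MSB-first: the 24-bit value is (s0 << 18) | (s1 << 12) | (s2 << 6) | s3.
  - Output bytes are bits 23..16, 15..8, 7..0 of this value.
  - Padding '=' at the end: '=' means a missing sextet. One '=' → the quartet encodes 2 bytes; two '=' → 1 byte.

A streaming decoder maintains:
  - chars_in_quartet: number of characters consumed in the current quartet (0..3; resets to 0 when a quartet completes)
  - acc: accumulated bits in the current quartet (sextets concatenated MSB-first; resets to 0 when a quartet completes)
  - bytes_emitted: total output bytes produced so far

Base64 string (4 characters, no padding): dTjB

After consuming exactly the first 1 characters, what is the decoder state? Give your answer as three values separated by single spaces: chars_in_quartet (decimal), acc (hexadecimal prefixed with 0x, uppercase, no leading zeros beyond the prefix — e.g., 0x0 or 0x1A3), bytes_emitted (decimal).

Answer: 1 0x1D 0

Derivation:
After char 0 ('d'=29): chars_in_quartet=1 acc=0x1D bytes_emitted=0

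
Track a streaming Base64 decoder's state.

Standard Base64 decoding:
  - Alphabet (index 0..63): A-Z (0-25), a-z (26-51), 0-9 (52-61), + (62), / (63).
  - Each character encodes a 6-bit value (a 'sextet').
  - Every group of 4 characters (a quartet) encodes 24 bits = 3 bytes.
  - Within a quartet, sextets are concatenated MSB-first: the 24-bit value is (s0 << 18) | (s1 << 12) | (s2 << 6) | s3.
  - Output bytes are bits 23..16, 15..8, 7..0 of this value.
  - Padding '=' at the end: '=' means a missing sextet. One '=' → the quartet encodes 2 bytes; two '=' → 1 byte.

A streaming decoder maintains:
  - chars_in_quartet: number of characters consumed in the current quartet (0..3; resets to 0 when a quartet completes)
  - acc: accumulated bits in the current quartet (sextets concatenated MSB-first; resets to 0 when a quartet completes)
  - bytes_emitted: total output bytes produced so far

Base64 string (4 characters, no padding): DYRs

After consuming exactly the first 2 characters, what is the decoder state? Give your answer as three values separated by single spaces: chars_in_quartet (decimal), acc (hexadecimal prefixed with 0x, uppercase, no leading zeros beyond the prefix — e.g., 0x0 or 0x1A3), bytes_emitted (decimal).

After char 0 ('D'=3): chars_in_quartet=1 acc=0x3 bytes_emitted=0
After char 1 ('Y'=24): chars_in_quartet=2 acc=0xD8 bytes_emitted=0

Answer: 2 0xD8 0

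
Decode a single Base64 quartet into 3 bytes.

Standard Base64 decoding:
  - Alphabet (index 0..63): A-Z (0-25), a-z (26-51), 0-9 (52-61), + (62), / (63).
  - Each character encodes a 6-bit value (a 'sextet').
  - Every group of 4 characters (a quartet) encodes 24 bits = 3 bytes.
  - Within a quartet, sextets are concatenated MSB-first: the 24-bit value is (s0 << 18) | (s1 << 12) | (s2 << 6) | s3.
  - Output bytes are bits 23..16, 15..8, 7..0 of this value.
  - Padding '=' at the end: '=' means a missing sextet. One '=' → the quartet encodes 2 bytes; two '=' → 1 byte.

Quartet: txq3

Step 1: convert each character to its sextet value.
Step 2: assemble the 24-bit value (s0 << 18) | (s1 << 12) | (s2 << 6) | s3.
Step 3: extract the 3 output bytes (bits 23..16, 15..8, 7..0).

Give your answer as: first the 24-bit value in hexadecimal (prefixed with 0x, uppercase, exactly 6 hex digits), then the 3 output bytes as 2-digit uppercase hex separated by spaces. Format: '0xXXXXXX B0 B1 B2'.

Sextets: t=45, x=49, q=42, 3=55
24-bit: (45<<18) | (49<<12) | (42<<6) | 55
      = 0xB40000 | 0x031000 | 0x000A80 | 0x000037
      = 0xB71AB7
Bytes: (v>>16)&0xFF=B7, (v>>8)&0xFF=1A, v&0xFF=B7

Answer: 0xB71AB7 B7 1A B7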